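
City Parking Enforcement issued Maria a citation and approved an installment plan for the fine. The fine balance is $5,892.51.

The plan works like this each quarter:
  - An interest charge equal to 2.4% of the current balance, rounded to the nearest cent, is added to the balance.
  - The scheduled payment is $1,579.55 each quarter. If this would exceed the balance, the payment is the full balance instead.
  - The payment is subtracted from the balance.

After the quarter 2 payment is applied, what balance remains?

$2,981.74

# | Opening | Interest | Payment | End bal
1 | $5,892.51 | $141.42 | $1,579.55 | $4,454.38
2 | $4,454.38 | $106.91 | $1,579.55 | $2,981.74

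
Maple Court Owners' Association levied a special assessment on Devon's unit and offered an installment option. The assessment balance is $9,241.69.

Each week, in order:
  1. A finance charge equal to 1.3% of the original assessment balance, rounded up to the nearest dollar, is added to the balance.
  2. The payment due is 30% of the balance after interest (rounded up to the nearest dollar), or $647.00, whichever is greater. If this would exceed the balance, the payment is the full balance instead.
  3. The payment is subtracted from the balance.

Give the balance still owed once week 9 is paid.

$0.00

# | Opening | Interest | Payment | End bal
1 | $9,241.69 | $121.00 | $2,809.00 | $6,553.69
2 | $6,553.69 | $121.00 | $2,003.00 | $4,671.69
3 | $4,671.69 | $121.00 | $1,438.00 | $3,354.69
4 | $3,354.69 | $121.00 | $1,043.00 | $2,432.69
5 | $2,432.69 | $121.00 | $767.00 | $1,786.69
6 | $1,786.69 | $121.00 | $647.00 | $1,260.69
7 | $1,260.69 | $121.00 | $647.00 | $734.69
8 | $734.69 | $121.00 | $647.00 | $208.69
9 | $208.69 | $121.00 | $329.69 | $0.00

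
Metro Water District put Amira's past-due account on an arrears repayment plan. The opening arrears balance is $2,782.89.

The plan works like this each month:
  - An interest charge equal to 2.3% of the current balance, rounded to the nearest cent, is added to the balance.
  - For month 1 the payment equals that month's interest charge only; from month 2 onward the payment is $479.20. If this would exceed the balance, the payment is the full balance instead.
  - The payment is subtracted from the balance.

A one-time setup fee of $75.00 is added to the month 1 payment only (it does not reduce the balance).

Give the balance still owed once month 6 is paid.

$609.21

# | Opening | Interest | Payment | Fee | End bal
1 | $2,782.89 | $64.01 | $64.01 | $75.00 | $2,782.89
2 | $2,782.89 | $64.01 | $479.20 | — | $2,367.70
3 | $2,367.70 | $54.46 | $479.20 | — | $1,942.96
4 | $1,942.96 | $44.69 | $479.20 | — | $1,508.45
5 | $1,508.45 | $34.69 | $479.20 | — | $1,063.94
6 | $1,063.94 | $24.47 | $479.20 | — | $609.21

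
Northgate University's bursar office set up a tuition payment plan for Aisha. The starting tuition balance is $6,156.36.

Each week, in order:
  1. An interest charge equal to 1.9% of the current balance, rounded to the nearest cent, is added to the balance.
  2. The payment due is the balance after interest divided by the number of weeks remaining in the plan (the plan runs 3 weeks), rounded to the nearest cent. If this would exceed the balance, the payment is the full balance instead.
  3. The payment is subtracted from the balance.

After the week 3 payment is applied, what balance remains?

Week 1: opening $6,156.36; interest $116.97 → $6,273.33; payment $2,091.11; balance $4,182.22
Week 2: opening $4,182.22; interest $79.46 → $4,261.68; payment $2,130.84; balance $2,130.84
Week 3: opening $2,130.84; interest $40.49 → $2,171.33; payment $2,171.33; balance $0.00

$0.00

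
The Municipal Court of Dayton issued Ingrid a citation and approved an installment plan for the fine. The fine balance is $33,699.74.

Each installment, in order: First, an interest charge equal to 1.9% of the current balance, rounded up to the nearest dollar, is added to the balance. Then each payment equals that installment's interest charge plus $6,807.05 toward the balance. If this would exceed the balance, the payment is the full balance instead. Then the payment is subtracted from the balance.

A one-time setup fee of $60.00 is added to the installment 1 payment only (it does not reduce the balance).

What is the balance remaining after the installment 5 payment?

Installment 1: opening $33,699.74; interest $641.00 → $34,340.74; payment $7,448.05 (+ $60.00 fee); balance $26,892.69
Installment 2: opening $26,892.69; interest $511.00 → $27,403.69; payment $7,318.05; balance $20,085.64
Installment 3: opening $20,085.64; interest $382.00 → $20,467.64; payment $7,189.05; balance $13,278.59
Installment 4: opening $13,278.59; interest $253.00 → $13,531.59; payment $7,060.05; balance $6,471.54
Installment 5: opening $6,471.54; interest $123.00 → $6,594.54; payment $6,594.54; balance $0.00

$0.00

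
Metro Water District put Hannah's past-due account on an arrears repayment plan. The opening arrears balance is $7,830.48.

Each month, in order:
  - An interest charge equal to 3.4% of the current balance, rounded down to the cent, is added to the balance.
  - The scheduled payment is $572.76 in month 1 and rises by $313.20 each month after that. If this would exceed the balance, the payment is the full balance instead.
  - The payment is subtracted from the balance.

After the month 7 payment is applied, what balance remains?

$0.00

# | Opening | Interest | Payment | End bal
1 | $7,830.48 | $266.23 | $572.76 | $7,523.95
2 | $7,523.95 | $255.81 | $885.96 | $6,893.80
3 | $6,893.80 | $234.38 | $1,199.16 | $5,929.02
4 | $5,929.02 | $201.58 | $1,512.36 | $4,618.24
5 | $4,618.24 | $157.02 | $1,825.56 | $2,949.70
6 | $2,949.70 | $100.28 | $2,138.76 | $911.22
7 | $911.22 | $30.98 | $942.20 | $0.00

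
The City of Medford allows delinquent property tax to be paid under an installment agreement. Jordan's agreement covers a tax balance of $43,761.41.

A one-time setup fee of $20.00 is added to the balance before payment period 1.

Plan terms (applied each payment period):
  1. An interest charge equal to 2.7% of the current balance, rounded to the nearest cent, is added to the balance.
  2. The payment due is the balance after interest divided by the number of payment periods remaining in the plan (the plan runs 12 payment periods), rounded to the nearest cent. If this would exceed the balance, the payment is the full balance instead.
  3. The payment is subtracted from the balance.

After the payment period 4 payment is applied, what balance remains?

Payment period 1: opening $43,781.41; interest $1,182.10 → $44,963.51; payment $3,746.96; balance $41,216.55
Payment period 2: opening $41,216.55; interest $1,112.85 → $42,329.40; payment $3,848.13; balance $38,481.27
Payment period 3: opening $38,481.27; interest $1,038.99 → $39,520.26; payment $3,952.03; balance $35,568.23
Payment period 4: opening $35,568.23; interest $960.34 → $36,528.57; payment $4,058.73; balance $32,469.84

$32,469.84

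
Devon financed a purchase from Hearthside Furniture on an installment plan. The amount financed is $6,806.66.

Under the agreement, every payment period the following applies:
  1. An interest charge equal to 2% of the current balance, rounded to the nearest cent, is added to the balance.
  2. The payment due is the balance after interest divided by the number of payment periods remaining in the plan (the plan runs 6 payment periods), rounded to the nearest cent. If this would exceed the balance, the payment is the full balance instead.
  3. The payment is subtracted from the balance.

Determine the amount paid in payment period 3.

Payment period 1: opening $6,806.66; interest $136.13 → $6,942.79; payment $1,157.13; balance $5,785.66
Payment period 2: opening $5,785.66; interest $115.71 → $5,901.37; payment $1,180.27; balance $4,721.10
Payment period 3: opening $4,721.10; interest $94.42 → $4,815.52; payment $1,203.88; balance $3,611.64

$1,203.88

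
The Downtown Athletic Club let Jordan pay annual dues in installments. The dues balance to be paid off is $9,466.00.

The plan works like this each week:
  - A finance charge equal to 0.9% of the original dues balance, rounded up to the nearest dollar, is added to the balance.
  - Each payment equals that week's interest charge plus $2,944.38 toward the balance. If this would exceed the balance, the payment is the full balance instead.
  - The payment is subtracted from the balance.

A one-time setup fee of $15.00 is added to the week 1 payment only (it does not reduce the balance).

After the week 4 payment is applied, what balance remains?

$0.00

Week 1: opening $9,466.00; interest $86.00 → $9,552.00; payment $3,030.38 (+ $15.00 fee); balance $6,521.62
Week 2: opening $6,521.62; interest $86.00 → $6,607.62; payment $3,030.38; balance $3,577.24
Week 3: opening $3,577.24; interest $86.00 → $3,663.24; payment $3,030.38; balance $632.86
Week 4: opening $632.86; interest $86.00 → $718.86; payment $718.86; balance $0.00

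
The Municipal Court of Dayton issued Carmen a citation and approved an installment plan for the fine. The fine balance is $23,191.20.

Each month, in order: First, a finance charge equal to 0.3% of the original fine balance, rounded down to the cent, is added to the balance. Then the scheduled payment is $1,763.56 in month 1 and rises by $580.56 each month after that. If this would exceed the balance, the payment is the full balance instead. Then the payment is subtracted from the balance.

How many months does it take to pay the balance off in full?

7

Month 1: opening $23,191.20; interest $69.57 → $23,260.77; payment $1,763.56; balance $21,497.21
Month 2: opening $21,497.21; interest $69.57 → $21,566.78; payment $2,344.12; balance $19,222.66
Month 3: opening $19,222.66; interest $69.57 → $19,292.23; payment $2,924.68; balance $16,367.55
Month 4: opening $16,367.55; interest $69.57 → $16,437.12; payment $3,505.24; balance $12,931.88
Month 5: opening $12,931.88; interest $69.57 → $13,001.45; payment $4,085.80; balance $8,915.65
Month 6: opening $8,915.65; interest $69.57 → $8,985.22; payment $4,666.36; balance $4,318.86
Month 7: opening $4,318.86; interest $69.57 → $4,388.43; payment $4,388.43; balance $0.00
Balance reaches $0.00 in month 7.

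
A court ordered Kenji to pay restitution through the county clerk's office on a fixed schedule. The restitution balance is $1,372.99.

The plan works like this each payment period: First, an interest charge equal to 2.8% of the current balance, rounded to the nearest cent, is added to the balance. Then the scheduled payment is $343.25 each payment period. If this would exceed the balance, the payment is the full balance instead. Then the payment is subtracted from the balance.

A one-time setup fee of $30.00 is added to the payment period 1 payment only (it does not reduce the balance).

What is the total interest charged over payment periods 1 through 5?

# | Opening | Interest | Payment | Fee | End bal
1 | $1,372.99 | $38.44 | $343.25 | $30.00 | $1,068.18
2 | $1,068.18 | $29.91 | $343.25 | — | $754.84
3 | $754.84 | $21.14 | $343.25 | — | $432.73
4 | $432.73 | $12.12 | $343.25 | — | $101.60
5 | $101.60 | $2.84 | $104.44 | — | $0.00
Total interest: $38.44 + $29.91 + $21.14 + $12.12 + $2.84 = $104.45

$104.45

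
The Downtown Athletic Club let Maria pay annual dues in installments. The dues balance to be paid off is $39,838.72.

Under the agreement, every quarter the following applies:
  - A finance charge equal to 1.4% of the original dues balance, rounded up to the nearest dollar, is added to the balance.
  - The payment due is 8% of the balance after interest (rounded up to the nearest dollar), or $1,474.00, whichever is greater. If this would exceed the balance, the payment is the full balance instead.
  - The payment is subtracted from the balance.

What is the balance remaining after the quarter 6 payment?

$26,679.72

# | Opening | Interest | Payment | End bal
1 | $39,838.72 | $558.00 | $3,232.00 | $37,164.72
2 | $37,164.72 | $558.00 | $3,018.00 | $34,704.72
3 | $34,704.72 | $558.00 | $2,822.00 | $32,440.72
4 | $32,440.72 | $558.00 | $2,640.00 | $30,358.72
5 | $30,358.72 | $558.00 | $2,474.00 | $28,442.72
6 | $28,442.72 | $558.00 | $2,321.00 | $26,679.72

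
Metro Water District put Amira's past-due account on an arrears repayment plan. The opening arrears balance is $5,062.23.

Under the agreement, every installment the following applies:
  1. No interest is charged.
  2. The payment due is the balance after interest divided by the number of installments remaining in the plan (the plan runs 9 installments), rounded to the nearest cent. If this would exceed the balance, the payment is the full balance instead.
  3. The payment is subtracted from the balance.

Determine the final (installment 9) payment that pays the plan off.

$562.47

Installment 1: opening $5,062.23; payment $562.47; balance $4,499.76
Installment 2: opening $4,499.76; payment $562.47; balance $3,937.29
Installment 3: opening $3,937.29; payment $562.47; balance $3,374.82
Installment 4: opening $3,374.82; payment $562.47; balance $2,812.35
Installment 5: opening $2,812.35; payment $562.47; balance $2,249.88
Installment 6: opening $2,249.88; payment $562.47; balance $1,687.41
Installment 7: opening $1,687.41; payment $562.47; balance $1,124.94
Installment 8: opening $1,124.94; payment $562.47; balance $562.47
Installment 9: opening $562.47; payment $562.47; balance $0.00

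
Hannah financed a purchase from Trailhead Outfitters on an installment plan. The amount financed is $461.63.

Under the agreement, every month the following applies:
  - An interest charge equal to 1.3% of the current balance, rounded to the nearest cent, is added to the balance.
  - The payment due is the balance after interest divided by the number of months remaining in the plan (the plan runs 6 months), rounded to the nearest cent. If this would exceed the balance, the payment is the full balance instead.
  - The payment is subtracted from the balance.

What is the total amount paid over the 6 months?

$483.11

# | Opening | Interest | Payment | End bal
1 | $461.63 | $6.00 | $77.94 | $389.69
2 | $389.69 | $5.07 | $78.95 | $315.81
3 | $315.81 | $4.11 | $79.98 | $239.94
4 | $239.94 | $3.12 | $81.02 | $162.04
5 | $162.04 | $2.11 | $82.08 | $82.07
6 | $82.07 | $1.07 | $83.14 | $0.00
Total paid: $483.11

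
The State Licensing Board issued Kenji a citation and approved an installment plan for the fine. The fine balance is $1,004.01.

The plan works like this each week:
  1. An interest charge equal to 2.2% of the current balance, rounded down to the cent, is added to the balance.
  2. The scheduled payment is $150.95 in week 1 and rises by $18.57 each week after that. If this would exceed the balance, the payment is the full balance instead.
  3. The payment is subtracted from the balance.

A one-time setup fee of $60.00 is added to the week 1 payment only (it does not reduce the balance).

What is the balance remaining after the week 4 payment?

Week 1: opening $1,004.01; interest $22.08 → $1,026.09; payment $150.95 (+ $60.00 fee); balance $875.14
Week 2: opening $875.14; interest $19.25 → $894.39; payment $169.52; balance $724.87
Week 3: opening $724.87; interest $15.94 → $740.81; payment $188.09; balance $552.72
Week 4: opening $552.72; interest $12.15 → $564.87; payment $206.66; balance $358.21

$358.21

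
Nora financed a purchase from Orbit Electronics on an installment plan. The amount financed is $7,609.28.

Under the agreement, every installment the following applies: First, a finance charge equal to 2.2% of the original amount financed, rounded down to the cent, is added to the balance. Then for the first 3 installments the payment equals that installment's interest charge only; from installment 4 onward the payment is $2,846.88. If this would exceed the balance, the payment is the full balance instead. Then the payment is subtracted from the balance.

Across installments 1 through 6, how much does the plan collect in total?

# | Opening | Interest | Payment | End bal
1 | $7,609.28 | $167.40 | $167.40 | $7,609.28
2 | $7,609.28 | $167.40 | $167.40 | $7,609.28
3 | $7,609.28 | $167.40 | $167.40 | $7,609.28
4 | $7,609.28 | $167.40 | $2,846.88 | $4,929.80
5 | $4,929.80 | $167.40 | $2,846.88 | $2,250.32
6 | $2,250.32 | $167.40 | $2,417.72 | $0.00
Total paid: $8,613.68

$8,613.68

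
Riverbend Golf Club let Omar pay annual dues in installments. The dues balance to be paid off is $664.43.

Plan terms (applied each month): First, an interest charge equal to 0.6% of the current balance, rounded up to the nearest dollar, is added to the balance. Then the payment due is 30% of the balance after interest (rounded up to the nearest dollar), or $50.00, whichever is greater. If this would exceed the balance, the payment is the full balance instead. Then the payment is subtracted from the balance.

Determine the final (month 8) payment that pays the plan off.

$16.43

# | Opening | Interest | Payment | End bal
1 | $664.43 | $4.00 | $201.00 | $467.43
2 | $467.43 | $3.00 | $142.00 | $328.43
3 | $328.43 | $2.00 | $100.00 | $230.43
4 | $230.43 | $2.00 | $70.00 | $162.43
5 | $162.43 | $1.00 | $50.00 | $113.43
6 | $113.43 | $1.00 | $50.00 | $64.43
7 | $64.43 | $1.00 | $50.00 | $15.43
8 | $15.43 | $1.00 | $16.43 | $0.00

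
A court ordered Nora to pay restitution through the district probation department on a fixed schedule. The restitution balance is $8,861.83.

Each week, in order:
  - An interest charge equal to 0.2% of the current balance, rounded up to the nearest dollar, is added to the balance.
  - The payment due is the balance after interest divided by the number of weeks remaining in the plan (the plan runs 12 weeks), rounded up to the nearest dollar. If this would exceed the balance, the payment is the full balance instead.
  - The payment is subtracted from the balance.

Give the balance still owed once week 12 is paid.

$0.00

Week 1: opening $8,861.83; interest $18.00 → $8,879.83; payment $740.00; balance $8,139.83
Week 2: opening $8,139.83; interest $17.00 → $8,156.83; payment $742.00; balance $7,414.83
Week 3: opening $7,414.83; interest $15.00 → $7,429.83; payment $743.00; balance $6,686.83
Week 4: opening $6,686.83; interest $14.00 → $6,700.83; payment $745.00; balance $5,955.83
Week 5: opening $5,955.83; interest $12.00 → $5,967.83; payment $746.00; balance $5,221.83
Week 6: opening $5,221.83; interest $11.00 → $5,232.83; payment $748.00; balance $4,484.83
Week 7: opening $4,484.83; interest $9.00 → $4,493.83; payment $749.00; balance $3,744.83
Week 8: opening $3,744.83; interest $8.00 → $3,752.83; payment $751.00; balance $3,001.83
Week 9: opening $3,001.83; interest $7.00 → $3,008.83; payment $753.00; balance $2,255.83
Week 10: opening $2,255.83; interest $5.00 → $2,260.83; payment $754.00; balance $1,506.83
Week 11: opening $1,506.83; interest $4.00 → $1,510.83; payment $756.00; balance $754.83
Week 12: opening $754.83; interest $2.00 → $756.83; payment $756.83; balance $0.00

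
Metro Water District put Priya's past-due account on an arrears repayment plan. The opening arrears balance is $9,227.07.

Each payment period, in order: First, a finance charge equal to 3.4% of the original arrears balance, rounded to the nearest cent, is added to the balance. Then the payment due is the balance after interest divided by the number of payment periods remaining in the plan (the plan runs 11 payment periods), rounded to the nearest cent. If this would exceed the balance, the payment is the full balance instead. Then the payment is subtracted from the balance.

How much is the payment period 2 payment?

$898.72

Payment period 1: $9,227.07 +$313.72 interest = $9,540.79; pay $867.34 → $8,673.45
Payment period 2: $8,673.45 +$313.72 interest = $8,987.17; pay $898.72 → $8,088.45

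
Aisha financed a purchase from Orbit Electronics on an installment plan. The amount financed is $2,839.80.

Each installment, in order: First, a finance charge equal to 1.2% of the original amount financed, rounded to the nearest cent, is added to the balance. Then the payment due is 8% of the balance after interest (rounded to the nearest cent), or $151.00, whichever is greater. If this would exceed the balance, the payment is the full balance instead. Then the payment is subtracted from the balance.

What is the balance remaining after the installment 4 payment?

$2,145.57

# | Opening | Interest | Payment | End bal
1 | $2,839.80 | $34.08 | $229.91 | $2,643.97
2 | $2,643.97 | $34.08 | $214.24 | $2,463.81
3 | $2,463.81 | $34.08 | $199.83 | $2,298.06
4 | $2,298.06 | $34.08 | $186.57 | $2,145.57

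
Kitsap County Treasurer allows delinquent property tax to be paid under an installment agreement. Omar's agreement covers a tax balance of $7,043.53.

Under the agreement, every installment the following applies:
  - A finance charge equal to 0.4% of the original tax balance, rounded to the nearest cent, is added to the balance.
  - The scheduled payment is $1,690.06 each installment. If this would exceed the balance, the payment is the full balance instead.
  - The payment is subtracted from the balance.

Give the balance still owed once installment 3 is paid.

$2,057.86

Installment 1: $7,043.53 +$28.17 interest = $7,071.70; pay $1,690.06 → $5,381.64
Installment 2: $5,381.64 +$28.17 interest = $5,409.81; pay $1,690.06 → $3,719.75
Installment 3: $3,719.75 +$28.17 interest = $3,747.92; pay $1,690.06 → $2,057.86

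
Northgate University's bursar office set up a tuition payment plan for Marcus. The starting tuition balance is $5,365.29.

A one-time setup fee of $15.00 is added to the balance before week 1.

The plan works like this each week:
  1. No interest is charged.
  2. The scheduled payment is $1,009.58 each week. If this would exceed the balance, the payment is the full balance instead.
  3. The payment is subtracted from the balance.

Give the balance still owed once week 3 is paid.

$2,351.55

# | Opening | Payment | End bal
1 | $5,380.29 | $1,009.58 | $4,370.71
2 | $4,370.71 | $1,009.58 | $3,361.13
3 | $3,361.13 | $1,009.58 | $2,351.55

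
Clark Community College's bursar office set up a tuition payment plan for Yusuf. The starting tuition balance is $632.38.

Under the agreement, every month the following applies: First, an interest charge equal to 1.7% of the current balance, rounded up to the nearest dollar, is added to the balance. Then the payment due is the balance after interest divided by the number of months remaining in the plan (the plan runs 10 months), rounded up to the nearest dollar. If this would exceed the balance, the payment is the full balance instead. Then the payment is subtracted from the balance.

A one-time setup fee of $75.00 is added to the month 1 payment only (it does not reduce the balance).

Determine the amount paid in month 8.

# | Opening | Interest | Payment | Fee | End bal
1 | $632.38 | $11.00 | $65.00 | $75.00 | $578.38
2 | $578.38 | $10.00 | $66.00 | — | $522.38
3 | $522.38 | $9.00 | $67.00 | — | $464.38
4 | $464.38 | $8.00 | $68.00 | — | $404.38
5 | $404.38 | $7.00 | $69.00 | — | $342.38
6 | $342.38 | $6.00 | $70.00 | — | $278.38
7 | $278.38 | $5.00 | $71.00 | — | $212.38
8 | $212.38 | $4.00 | $73.00 | — | $143.38

$73.00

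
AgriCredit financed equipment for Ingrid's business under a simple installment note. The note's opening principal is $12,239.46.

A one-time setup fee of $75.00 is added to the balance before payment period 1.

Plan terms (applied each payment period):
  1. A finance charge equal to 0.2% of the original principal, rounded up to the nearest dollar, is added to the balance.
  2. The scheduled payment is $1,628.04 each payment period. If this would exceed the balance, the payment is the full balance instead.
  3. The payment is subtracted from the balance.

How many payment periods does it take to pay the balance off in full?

8

Payment period 1: $12,314.46 +$25.00 interest = $12,339.46; pay $1,628.04 → $10,711.42
Payment period 2: $10,711.42 +$25.00 interest = $10,736.42; pay $1,628.04 → $9,108.38
Payment period 3: $9,108.38 +$25.00 interest = $9,133.38; pay $1,628.04 → $7,505.34
Payment period 4: $7,505.34 +$25.00 interest = $7,530.34; pay $1,628.04 → $5,902.30
Payment period 5: $5,902.30 +$25.00 interest = $5,927.30; pay $1,628.04 → $4,299.26
Payment period 6: $4,299.26 +$25.00 interest = $4,324.26; pay $1,628.04 → $2,696.22
Payment period 7: $2,696.22 +$25.00 interest = $2,721.22; pay $1,628.04 → $1,093.18
Payment period 8: $1,093.18 +$25.00 interest = $1,118.18; pay $1,118.18 → $0.00
Balance reaches $0.00 in payment period 8.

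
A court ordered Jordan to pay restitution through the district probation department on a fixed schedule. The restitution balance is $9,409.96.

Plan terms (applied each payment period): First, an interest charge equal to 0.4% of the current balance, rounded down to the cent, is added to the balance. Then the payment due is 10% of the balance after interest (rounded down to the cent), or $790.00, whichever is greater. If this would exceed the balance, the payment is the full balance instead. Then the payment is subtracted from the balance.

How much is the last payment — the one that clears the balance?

$742.31

Payment period 1: $9,409.96 +$37.63 interest = $9,447.59; pay $944.75 → $8,502.84
Payment period 2: $8,502.84 +$34.01 interest = $8,536.85; pay $853.68 → $7,683.17
Payment period 3: $7,683.17 +$30.73 interest = $7,713.90; pay $790.00 → $6,923.90
Payment period 4: $6,923.90 +$27.69 interest = $6,951.59; pay $790.00 → $6,161.59
Payment period 5: $6,161.59 +$24.64 interest = $6,186.23; pay $790.00 → $5,396.23
Payment period 6: $5,396.23 +$21.58 interest = $5,417.81; pay $790.00 → $4,627.81
Payment period 7: $4,627.81 +$18.51 interest = $4,646.32; pay $790.00 → $3,856.32
Payment period 8: $3,856.32 +$15.42 interest = $3,871.74; pay $790.00 → $3,081.74
Payment period 9: $3,081.74 +$12.32 interest = $3,094.06; pay $790.00 → $2,304.06
Payment period 10: $2,304.06 +$9.21 interest = $2,313.27; pay $790.00 → $1,523.27
Payment period 11: $1,523.27 +$6.09 interest = $1,529.36; pay $790.00 → $739.36
Payment period 12: $739.36 +$2.95 interest = $742.31; pay $742.31 → $0.00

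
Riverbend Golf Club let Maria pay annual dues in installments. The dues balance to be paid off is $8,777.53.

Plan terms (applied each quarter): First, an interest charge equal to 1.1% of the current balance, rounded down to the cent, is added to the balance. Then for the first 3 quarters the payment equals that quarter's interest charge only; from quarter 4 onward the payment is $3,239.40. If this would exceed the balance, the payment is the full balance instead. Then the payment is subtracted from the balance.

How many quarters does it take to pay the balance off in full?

Quarter 1: opening $8,777.53; interest $96.55 → $8,874.08; payment $96.55; balance $8,777.53
Quarter 2: opening $8,777.53; interest $96.55 → $8,874.08; payment $96.55; balance $8,777.53
Quarter 3: opening $8,777.53; interest $96.55 → $8,874.08; payment $96.55; balance $8,777.53
Quarter 4: opening $8,777.53; interest $96.55 → $8,874.08; payment $3,239.40; balance $5,634.68
Quarter 5: opening $5,634.68; interest $61.98 → $5,696.66; payment $3,239.40; balance $2,457.26
Quarter 6: opening $2,457.26; interest $27.02 → $2,484.28; payment $2,484.28; balance $0.00
Balance reaches $0.00 in quarter 6.

6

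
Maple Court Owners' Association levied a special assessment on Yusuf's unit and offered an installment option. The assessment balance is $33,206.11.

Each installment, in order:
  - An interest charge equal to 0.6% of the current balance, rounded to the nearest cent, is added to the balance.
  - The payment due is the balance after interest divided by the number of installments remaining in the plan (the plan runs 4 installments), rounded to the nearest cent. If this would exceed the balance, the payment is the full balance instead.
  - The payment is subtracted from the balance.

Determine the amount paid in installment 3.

$8,451.86

Installment 1: opening $33,206.11; interest $199.24 → $33,405.35; payment $8,351.34; balance $25,054.01
Installment 2: opening $25,054.01; interest $150.32 → $25,204.33; payment $8,401.44; balance $16,802.89
Installment 3: opening $16,802.89; interest $100.82 → $16,903.71; payment $8,451.86; balance $8,451.85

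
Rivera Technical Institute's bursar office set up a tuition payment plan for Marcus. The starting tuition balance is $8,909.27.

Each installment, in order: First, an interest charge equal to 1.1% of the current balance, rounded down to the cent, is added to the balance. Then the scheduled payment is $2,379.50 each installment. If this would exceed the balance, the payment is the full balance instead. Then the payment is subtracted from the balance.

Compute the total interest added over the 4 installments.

$240.31

Installment 1: $8,909.27 +$98.00 interest = $9,007.27; pay $2,379.50 → $6,627.77
Installment 2: $6,627.77 +$72.90 interest = $6,700.67; pay $2,379.50 → $4,321.17
Installment 3: $4,321.17 +$47.53 interest = $4,368.70; pay $2,379.50 → $1,989.20
Installment 4: $1,989.20 +$21.88 interest = $2,011.08; pay $2,011.08 → $0.00
Total interest: $98.00 + $72.90 + $47.53 + $21.88 = $240.31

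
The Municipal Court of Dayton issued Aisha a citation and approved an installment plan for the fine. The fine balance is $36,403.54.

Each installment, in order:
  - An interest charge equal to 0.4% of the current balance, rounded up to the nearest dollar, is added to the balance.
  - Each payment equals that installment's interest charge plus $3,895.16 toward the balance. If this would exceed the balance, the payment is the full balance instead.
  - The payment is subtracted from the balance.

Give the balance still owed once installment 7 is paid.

$9,137.42

# | Opening | Interest | Payment | End bal
1 | $36,403.54 | $146.00 | $4,041.16 | $32,508.38
2 | $32,508.38 | $131.00 | $4,026.16 | $28,613.22
3 | $28,613.22 | $115.00 | $4,010.16 | $24,718.06
4 | $24,718.06 | $99.00 | $3,994.16 | $20,822.90
5 | $20,822.90 | $84.00 | $3,979.16 | $16,927.74
6 | $16,927.74 | $68.00 | $3,963.16 | $13,032.58
7 | $13,032.58 | $53.00 | $3,948.16 | $9,137.42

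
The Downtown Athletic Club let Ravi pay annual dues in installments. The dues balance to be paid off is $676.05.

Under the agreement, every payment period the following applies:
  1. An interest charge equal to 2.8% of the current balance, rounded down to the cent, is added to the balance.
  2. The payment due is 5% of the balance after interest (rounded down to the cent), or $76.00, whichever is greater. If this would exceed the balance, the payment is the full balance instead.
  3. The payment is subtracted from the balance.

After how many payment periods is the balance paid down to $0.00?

Payment period 1: $676.05 +$18.92 interest = $694.97; pay $76.00 → $618.97
Payment period 2: $618.97 +$17.33 interest = $636.30; pay $76.00 → $560.30
Payment period 3: $560.30 +$15.68 interest = $575.98; pay $76.00 → $499.98
Payment period 4: $499.98 +$13.99 interest = $513.97; pay $76.00 → $437.97
Payment period 5: $437.97 +$12.26 interest = $450.23; pay $76.00 → $374.23
Payment period 6: $374.23 +$10.47 interest = $384.70; pay $76.00 → $308.70
Payment period 7: $308.70 +$8.64 interest = $317.34; pay $76.00 → $241.34
Payment period 8: $241.34 +$6.75 interest = $248.09; pay $76.00 → $172.09
Payment period 9: $172.09 +$4.81 interest = $176.90; pay $76.00 → $100.90
Payment period 10: $100.90 +$2.82 interest = $103.72; pay $76.00 → $27.72
Payment period 11: $27.72 +$0.77 interest = $28.49; pay $28.49 → $0.00
Balance reaches $0.00 in payment period 11.

11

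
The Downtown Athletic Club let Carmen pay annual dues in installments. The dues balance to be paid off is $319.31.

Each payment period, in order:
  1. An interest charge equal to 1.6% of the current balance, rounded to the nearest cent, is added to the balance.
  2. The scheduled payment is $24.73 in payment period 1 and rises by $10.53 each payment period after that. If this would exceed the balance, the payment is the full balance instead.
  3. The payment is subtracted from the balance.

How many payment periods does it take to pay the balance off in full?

Payment period 1: opening $319.31; interest $5.11 → $324.42; payment $24.73; balance $299.69
Payment period 2: opening $299.69; interest $4.80 → $304.49; payment $35.26; balance $269.23
Payment period 3: opening $269.23; interest $4.31 → $273.54; payment $45.79; balance $227.75
Payment period 4: opening $227.75; interest $3.64 → $231.39; payment $56.32; balance $175.07
Payment period 5: opening $175.07; interest $2.80 → $177.87; payment $66.85; balance $111.02
Payment period 6: opening $111.02; interest $1.78 → $112.80; payment $77.38; balance $35.42
Payment period 7: opening $35.42; interest $0.57 → $35.99; payment $35.99; balance $0.00
Balance reaches $0.00 in payment period 7.

7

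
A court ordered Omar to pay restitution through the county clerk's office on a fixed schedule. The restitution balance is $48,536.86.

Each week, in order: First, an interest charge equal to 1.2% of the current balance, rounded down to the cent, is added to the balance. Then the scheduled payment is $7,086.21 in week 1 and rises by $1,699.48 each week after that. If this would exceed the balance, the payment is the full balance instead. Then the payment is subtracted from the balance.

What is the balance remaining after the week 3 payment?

Week 1: $48,536.86 +$582.44 interest = $49,119.30; pay $7,086.21 → $42,033.09
Week 2: $42,033.09 +$504.39 interest = $42,537.48; pay $8,785.69 → $33,751.79
Week 3: $33,751.79 +$405.02 interest = $34,156.81; pay $10,485.17 → $23,671.64

$23,671.64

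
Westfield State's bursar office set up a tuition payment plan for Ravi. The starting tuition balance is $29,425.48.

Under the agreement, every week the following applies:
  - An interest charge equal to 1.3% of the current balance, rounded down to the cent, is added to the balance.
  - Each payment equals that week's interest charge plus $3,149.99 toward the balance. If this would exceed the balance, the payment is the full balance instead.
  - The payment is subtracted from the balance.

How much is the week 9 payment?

$3,204.92

# | Opening | Interest | Payment | End bal
1 | $29,425.48 | $382.53 | $3,532.52 | $26,275.49
2 | $26,275.49 | $341.58 | $3,491.57 | $23,125.50
3 | $23,125.50 | $300.63 | $3,450.62 | $19,975.51
4 | $19,975.51 | $259.68 | $3,409.67 | $16,825.52
5 | $16,825.52 | $218.73 | $3,368.72 | $13,675.53
6 | $13,675.53 | $177.78 | $3,327.77 | $10,525.54
7 | $10,525.54 | $136.83 | $3,286.82 | $7,375.55
8 | $7,375.55 | $95.88 | $3,245.87 | $4,225.56
9 | $4,225.56 | $54.93 | $3,204.92 | $1,075.57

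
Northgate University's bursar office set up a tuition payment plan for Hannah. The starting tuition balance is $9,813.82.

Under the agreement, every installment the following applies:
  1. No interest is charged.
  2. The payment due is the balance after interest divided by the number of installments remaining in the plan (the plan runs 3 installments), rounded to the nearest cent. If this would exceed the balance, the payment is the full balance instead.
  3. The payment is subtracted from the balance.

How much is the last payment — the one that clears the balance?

Installment 1: $9,813.82 − $3,271.27 → $6,542.55
Installment 2: $6,542.55 − $3,271.28 → $3,271.27
Installment 3: $3,271.27 − $3,271.27 → $0.00

$3,271.27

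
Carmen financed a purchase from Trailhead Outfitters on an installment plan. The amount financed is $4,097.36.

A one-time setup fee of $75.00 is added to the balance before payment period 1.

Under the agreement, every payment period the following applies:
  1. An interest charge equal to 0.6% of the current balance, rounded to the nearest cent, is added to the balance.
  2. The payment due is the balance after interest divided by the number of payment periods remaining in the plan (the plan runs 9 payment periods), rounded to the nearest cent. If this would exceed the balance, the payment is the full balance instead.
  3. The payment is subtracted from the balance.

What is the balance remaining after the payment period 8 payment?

Payment period 1: $4,172.36 +$25.03 interest = $4,197.39; pay $466.38 → $3,731.01
Payment period 2: $3,731.01 +$22.39 interest = $3,753.40; pay $469.18 → $3,284.22
Payment period 3: $3,284.22 +$19.71 interest = $3,303.93; pay $471.99 → $2,831.94
Payment period 4: $2,831.94 +$16.99 interest = $2,848.93; pay $474.82 → $2,374.11
Payment period 5: $2,374.11 +$14.24 interest = $2,388.35; pay $477.67 → $1,910.68
Payment period 6: $1,910.68 +$11.46 interest = $1,922.14; pay $480.54 → $1,441.60
Payment period 7: $1,441.60 +$8.65 interest = $1,450.25; pay $483.42 → $966.83
Payment period 8: $966.83 +$5.80 interest = $972.63; pay $486.32 → $486.31

$486.31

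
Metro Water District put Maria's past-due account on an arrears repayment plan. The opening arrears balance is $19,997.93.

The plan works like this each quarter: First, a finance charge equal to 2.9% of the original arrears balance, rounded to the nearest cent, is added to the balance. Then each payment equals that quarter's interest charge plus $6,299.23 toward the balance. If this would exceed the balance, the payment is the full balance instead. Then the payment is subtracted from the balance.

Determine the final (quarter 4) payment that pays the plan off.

$1,680.18

Quarter 1: opening $19,997.93; interest $579.94 → $20,577.87; payment $6,879.17; balance $13,698.70
Quarter 2: opening $13,698.70; interest $579.94 → $14,278.64; payment $6,879.17; balance $7,399.47
Quarter 3: opening $7,399.47; interest $579.94 → $7,979.41; payment $6,879.17; balance $1,100.24
Quarter 4: opening $1,100.24; interest $579.94 → $1,680.18; payment $1,680.18; balance $0.00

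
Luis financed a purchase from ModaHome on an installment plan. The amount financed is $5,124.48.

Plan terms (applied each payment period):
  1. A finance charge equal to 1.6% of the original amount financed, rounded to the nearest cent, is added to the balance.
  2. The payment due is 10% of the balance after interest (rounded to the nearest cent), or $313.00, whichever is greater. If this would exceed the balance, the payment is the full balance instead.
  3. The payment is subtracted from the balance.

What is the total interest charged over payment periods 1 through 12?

Payment period 1: opening $5,124.48; interest $81.99 → $5,206.47; payment $520.65; balance $4,685.82
Payment period 2: opening $4,685.82; interest $81.99 → $4,767.81; payment $476.78; balance $4,291.03
Payment period 3: opening $4,291.03; interest $81.99 → $4,373.02; payment $437.30; balance $3,935.72
Payment period 4: opening $3,935.72; interest $81.99 → $4,017.71; payment $401.77; balance $3,615.94
Payment period 5: opening $3,615.94; interest $81.99 → $3,697.93; payment $369.79; balance $3,328.14
Payment period 6: opening $3,328.14; interest $81.99 → $3,410.13; payment $341.01; balance $3,069.12
Payment period 7: opening $3,069.12; interest $81.99 → $3,151.11; payment $315.11; balance $2,836.00
Payment period 8: opening $2,836.00; interest $81.99 → $2,917.99; payment $313.00; balance $2,604.99
Payment period 9: opening $2,604.99; interest $81.99 → $2,686.98; payment $313.00; balance $2,373.98
Payment period 10: opening $2,373.98; interest $81.99 → $2,455.97; payment $313.00; balance $2,142.97
Payment period 11: opening $2,142.97; interest $81.99 → $2,224.96; payment $313.00; balance $1,911.96
Payment period 12: opening $1,911.96; interest $81.99 → $1,993.95; payment $313.00; balance $1,680.95
Total interest: $81.99 + $81.99 + $81.99 + $81.99 + $81.99 + $81.99 + $81.99 + $81.99 + $81.99 + $81.99 + $81.99 + $81.99 = $983.88

$983.88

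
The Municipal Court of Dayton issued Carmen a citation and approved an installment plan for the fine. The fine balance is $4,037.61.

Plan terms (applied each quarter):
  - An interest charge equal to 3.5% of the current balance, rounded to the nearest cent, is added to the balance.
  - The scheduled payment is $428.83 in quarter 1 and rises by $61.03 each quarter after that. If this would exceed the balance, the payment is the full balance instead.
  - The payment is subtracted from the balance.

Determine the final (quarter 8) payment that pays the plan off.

$457.33

# | Opening | Interest | Payment | End bal
1 | $4,037.61 | $141.32 | $428.83 | $3,750.10
2 | $3,750.10 | $131.25 | $489.86 | $3,391.49
3 | $3,391.49 | $118.70 | $550.89 | $2,959.30
4 | $2,959.30 | $103.58 | $611.92 | $2,450.96
5 | $2,450.96 | $85.78 | $672.95 | $1,863.79
6 | $1,863.79 | $65.23 | $733.98 | $1,195.04
7 | $1,195.04 | $41.83 | $795.01 | $441.86
8 | $441.86 | $15.47 | $457.33 | $0.00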